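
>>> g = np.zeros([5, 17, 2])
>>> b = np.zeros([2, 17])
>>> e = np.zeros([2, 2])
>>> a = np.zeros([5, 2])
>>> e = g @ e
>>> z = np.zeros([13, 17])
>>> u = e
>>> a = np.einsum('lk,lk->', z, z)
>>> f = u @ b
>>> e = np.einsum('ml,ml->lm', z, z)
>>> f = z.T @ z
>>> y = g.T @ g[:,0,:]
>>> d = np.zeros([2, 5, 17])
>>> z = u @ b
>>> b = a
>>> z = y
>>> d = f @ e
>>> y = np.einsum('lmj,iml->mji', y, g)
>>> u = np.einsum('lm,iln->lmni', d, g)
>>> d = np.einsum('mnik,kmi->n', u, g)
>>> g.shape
(5, 17, 2)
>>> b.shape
()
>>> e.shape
(17, 13)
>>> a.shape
()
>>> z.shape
(2, 17, 2)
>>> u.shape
(17, 13, 2, 5)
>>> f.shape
(17, 17)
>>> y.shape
(17, 2, 5)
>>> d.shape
(13,)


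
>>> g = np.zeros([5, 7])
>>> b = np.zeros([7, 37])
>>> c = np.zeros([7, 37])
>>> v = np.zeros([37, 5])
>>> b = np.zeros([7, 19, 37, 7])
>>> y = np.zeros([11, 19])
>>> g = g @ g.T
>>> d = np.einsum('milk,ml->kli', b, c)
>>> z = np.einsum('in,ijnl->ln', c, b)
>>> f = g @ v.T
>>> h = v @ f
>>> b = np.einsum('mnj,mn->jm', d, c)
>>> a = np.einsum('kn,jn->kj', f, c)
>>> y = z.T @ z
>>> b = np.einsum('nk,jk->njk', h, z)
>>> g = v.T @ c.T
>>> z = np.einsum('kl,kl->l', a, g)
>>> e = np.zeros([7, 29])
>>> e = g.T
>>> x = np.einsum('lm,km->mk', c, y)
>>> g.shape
(5, 7)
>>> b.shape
(37, 7, 37)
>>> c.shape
(7, 37)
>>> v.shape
(37, 5)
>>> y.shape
(37, 37)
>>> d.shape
(7, 37, 19)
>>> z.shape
(7,)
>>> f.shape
(5, 37)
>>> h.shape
(37, 37)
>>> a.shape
(5, 7)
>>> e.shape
(7, 5)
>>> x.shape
(37, 37)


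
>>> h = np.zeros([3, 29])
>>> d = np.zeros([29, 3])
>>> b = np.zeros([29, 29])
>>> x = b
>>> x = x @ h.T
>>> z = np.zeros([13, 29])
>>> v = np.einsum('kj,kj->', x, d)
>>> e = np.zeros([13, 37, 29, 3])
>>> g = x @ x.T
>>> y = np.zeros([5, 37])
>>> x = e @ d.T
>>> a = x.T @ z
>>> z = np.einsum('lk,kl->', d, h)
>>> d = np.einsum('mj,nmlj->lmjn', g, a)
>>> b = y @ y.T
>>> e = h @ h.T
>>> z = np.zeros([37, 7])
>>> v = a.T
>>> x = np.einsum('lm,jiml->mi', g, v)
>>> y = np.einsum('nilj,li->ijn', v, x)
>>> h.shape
(3, 29)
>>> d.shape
(37, 29, 29, 29)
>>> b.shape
(5, 5)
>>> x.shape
(29, 37)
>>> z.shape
(37, 7)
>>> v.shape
(29, 37, 29, 29)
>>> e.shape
(3, 3)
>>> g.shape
(29, 29)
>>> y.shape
(37, 29, 29)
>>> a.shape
(29, 29, 37, 29)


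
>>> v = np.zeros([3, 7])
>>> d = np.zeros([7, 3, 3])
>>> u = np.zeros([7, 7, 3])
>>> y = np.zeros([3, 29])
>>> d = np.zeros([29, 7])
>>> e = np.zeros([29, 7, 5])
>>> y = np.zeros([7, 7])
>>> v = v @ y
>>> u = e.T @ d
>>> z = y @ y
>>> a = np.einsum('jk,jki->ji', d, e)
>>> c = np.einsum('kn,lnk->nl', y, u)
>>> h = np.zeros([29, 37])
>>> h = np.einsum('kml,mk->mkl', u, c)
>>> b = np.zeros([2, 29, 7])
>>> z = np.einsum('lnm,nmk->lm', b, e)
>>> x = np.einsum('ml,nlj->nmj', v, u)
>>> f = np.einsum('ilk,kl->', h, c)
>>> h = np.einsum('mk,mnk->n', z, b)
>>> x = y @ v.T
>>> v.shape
(3, 7)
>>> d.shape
(29, 7)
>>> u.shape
(5, 7, 7)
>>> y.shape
(7, 7)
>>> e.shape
(29, 7, 5)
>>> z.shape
(2, 7)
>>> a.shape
(29, 5)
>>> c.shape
(7, 5)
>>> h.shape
(29,)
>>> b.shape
(2, 29, 7)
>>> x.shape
(7, 3)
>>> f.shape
()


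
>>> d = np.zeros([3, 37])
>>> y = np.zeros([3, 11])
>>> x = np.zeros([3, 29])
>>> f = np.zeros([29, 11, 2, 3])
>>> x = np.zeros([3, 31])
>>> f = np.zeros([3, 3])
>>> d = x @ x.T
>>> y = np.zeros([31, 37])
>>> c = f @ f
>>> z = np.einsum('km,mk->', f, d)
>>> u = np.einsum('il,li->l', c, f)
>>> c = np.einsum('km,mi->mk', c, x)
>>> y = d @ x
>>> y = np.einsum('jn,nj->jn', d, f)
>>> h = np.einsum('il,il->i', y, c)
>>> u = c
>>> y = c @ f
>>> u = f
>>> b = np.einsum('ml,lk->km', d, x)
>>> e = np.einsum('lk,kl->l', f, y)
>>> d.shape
(3, 3)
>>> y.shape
(3, 3)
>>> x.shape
(3, 31)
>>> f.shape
(3, 3)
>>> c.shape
(3, 3)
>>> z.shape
()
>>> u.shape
(3, 3)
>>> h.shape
(3,)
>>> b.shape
(31, 3)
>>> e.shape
(3,)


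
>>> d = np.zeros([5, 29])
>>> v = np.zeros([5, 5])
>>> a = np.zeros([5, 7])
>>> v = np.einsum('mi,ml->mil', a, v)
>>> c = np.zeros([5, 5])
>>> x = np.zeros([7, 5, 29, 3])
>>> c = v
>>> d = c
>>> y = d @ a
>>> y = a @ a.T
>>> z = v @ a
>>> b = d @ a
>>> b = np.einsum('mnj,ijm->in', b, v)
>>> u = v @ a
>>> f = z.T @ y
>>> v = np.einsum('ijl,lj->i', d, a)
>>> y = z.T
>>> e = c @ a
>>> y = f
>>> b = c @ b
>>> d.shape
(5, 7, 5)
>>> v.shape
(5,)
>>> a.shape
(5, 7)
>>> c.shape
(5, 7, 5)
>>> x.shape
(7, 5, 29, 3)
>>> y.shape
(7, 7, 5)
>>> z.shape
(5, 7, 7)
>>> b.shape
(5, 7, 7)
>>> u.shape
(5, 7, 7)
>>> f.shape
(7, 7, 5)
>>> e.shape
(5, 7, 7)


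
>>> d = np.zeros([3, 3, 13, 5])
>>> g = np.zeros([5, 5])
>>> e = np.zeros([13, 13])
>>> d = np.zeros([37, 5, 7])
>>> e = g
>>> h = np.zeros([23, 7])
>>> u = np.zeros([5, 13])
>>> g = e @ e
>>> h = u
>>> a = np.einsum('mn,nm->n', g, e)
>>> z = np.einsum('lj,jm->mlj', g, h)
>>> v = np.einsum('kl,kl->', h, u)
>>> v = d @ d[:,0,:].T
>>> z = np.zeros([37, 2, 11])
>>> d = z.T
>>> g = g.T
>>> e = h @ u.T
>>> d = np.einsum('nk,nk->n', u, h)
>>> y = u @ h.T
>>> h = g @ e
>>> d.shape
(5,)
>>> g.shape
(5, 5)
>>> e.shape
(5, 5)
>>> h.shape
(5, 5)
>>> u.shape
(5, 13)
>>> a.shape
(5,)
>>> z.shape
(37, 2, 11)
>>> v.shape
(37, 5, 37)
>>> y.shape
(5, 5)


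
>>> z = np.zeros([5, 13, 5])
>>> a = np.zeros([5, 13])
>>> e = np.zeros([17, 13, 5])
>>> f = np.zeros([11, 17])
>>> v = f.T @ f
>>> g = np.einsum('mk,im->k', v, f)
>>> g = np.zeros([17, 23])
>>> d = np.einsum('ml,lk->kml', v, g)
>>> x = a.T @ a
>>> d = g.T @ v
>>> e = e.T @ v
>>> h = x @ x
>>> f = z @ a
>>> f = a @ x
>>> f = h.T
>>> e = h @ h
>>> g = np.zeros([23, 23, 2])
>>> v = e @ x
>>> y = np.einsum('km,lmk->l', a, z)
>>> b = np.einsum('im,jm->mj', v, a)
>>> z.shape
(5, 13, 5)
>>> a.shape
(5, 13)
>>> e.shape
(13, 13)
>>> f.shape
(13, 13)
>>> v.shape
(13, 13)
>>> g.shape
(23, 23, 2)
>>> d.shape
(23, 17)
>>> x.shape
(13, 13)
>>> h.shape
(13, 13)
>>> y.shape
(5,)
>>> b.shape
(13, 5)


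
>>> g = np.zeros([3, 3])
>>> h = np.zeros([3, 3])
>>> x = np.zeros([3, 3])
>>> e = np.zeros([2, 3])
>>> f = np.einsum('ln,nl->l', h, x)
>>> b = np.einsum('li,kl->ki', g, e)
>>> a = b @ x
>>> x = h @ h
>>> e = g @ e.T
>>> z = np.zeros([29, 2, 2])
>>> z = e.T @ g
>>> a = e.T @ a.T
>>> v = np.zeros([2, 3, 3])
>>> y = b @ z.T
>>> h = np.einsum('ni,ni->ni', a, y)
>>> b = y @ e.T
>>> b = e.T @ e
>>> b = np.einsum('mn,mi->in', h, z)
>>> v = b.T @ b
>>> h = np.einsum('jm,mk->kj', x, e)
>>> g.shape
(3, 3)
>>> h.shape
(2, 3)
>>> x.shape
(3, 3)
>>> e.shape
(3, 2)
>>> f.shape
(3,)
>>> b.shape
(3, 2)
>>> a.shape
(2, 2)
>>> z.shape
(2, 3)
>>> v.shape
(2, 2)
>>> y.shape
(2, 2)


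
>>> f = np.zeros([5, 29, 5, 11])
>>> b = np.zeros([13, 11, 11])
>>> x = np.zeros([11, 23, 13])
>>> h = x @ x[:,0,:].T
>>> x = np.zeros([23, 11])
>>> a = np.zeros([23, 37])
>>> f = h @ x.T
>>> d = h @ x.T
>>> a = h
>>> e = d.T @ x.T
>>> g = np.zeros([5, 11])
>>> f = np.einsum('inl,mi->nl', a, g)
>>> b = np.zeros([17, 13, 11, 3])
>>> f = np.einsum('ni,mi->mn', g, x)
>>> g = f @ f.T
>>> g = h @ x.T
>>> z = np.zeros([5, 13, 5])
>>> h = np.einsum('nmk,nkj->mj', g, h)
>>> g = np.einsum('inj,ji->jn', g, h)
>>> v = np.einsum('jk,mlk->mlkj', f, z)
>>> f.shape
(23, 5)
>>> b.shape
(17, 13, 11, 3)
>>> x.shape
(23, 11)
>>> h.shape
(23, 11)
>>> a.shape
(11, 23, 11)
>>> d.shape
(11, 23, 23)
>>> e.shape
(23, 23, 23)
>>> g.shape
(23, 23)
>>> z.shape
(5, 13, 5)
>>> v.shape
(5, 13, 5, 23)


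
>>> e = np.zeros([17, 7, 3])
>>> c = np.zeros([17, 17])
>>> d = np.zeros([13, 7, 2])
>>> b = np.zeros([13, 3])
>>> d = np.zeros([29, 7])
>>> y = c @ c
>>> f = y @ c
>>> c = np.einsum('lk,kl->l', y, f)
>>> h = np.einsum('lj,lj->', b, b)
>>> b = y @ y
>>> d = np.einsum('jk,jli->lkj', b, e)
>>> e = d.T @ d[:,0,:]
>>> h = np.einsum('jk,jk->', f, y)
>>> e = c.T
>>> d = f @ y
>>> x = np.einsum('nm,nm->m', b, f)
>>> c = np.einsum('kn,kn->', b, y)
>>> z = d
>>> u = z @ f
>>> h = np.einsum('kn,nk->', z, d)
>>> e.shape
(17,)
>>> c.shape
()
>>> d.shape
(17, 17)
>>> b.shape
(17, 17)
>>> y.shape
(17, 17)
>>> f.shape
(17, 17)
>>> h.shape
()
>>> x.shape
(17,)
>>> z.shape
(17, 17)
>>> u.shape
(17, 17)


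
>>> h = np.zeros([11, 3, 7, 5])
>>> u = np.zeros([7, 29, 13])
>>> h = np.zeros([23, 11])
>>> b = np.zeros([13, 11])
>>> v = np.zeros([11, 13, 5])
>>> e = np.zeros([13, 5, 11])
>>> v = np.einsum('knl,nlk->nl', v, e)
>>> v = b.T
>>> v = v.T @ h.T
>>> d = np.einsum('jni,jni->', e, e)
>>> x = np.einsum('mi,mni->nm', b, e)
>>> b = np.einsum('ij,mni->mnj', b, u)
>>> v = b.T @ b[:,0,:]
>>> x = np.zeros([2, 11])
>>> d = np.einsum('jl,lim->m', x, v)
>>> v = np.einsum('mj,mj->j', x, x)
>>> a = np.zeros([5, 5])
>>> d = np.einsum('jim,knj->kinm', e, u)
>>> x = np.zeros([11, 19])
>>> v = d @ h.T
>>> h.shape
(23, 11)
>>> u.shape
(7, 29, 13)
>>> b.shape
(7, 29, 11)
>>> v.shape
(7, 5, 29, 23)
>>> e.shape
(13, 5, 11)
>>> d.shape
(7, 5, 29, 11)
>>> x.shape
(11, 19)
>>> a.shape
(5, 5)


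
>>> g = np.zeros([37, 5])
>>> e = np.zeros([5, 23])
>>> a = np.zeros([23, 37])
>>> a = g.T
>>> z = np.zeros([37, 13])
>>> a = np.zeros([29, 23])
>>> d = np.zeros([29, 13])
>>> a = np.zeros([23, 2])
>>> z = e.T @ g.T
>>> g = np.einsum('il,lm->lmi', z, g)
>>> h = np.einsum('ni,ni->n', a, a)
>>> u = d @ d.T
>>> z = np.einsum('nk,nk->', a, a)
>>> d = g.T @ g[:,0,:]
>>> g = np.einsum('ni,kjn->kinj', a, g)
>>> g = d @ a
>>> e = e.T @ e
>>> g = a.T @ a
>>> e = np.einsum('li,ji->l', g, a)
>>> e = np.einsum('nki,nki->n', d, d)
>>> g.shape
(2, 2)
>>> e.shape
(23,)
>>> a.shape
(23, 2)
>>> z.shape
()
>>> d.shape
(23, 5, 23)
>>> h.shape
(23,)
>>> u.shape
(29, 29)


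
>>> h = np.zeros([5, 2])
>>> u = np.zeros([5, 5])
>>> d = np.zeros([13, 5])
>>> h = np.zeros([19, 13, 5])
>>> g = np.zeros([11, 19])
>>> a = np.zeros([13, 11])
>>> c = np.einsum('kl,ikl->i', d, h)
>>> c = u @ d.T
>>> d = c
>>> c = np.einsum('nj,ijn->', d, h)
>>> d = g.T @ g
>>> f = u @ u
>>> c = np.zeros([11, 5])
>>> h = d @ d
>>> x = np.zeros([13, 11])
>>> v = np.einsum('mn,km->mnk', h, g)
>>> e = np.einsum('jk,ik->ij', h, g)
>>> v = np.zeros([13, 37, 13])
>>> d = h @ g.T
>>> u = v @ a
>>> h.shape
(19, 19)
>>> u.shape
(13, 37, 11)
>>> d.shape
(19, 11)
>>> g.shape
(11, 19)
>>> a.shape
(13, 11)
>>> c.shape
(11, 5)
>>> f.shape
(5, 5)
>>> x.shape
(13, 11)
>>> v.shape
(13, 37, 13)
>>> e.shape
(11, 19)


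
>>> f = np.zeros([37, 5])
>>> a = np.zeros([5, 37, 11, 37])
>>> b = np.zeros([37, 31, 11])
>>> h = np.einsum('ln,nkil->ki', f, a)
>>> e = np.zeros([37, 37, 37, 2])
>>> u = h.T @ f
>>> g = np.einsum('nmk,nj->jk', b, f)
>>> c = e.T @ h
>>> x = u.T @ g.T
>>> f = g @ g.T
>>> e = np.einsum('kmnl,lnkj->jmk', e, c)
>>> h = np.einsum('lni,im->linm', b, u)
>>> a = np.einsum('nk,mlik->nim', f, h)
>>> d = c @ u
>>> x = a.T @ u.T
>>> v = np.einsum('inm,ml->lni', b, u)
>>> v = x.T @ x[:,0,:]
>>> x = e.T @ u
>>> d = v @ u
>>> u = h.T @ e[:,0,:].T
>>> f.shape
(5, 5)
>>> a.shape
(5, 31, 37)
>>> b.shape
(37, 31, 11)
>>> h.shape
(37, 11, 31, 5)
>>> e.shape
(11, 37, 37)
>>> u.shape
(5, 31, 11, 11)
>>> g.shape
(5, 11)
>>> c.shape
(2, 37, 37, 11)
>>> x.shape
(37, 37, 5)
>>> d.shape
(11, 31, 5)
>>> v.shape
(11, 31, 11)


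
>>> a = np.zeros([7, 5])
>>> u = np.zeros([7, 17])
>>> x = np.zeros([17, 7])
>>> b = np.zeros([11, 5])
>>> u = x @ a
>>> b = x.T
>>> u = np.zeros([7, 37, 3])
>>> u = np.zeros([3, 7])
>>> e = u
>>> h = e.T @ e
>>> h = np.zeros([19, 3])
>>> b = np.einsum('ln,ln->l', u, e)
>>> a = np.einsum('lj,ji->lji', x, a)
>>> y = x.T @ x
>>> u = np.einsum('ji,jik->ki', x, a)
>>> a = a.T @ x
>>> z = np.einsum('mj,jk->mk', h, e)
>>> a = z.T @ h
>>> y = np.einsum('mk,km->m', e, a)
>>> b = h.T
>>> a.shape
(7, 3)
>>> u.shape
(5, 7)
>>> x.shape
(17, 7)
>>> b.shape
(3, 19)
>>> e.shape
(3, 7)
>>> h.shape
(19, 3)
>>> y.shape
(3,)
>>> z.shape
(19, 7)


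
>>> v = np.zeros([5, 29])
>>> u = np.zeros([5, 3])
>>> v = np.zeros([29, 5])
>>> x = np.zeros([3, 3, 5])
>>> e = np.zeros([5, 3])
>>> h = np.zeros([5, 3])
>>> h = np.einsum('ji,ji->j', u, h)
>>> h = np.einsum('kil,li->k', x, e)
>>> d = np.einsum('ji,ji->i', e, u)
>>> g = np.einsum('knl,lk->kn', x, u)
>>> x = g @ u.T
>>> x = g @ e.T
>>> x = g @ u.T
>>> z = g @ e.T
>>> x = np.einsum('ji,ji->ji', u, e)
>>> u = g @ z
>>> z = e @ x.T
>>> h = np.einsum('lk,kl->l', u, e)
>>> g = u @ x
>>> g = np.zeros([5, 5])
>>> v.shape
(29, 5)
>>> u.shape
(3, 5)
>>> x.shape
(5, 3)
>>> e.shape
(5, 3)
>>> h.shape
(3,)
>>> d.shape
(3,)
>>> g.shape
(5, 5)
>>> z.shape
(5, 5)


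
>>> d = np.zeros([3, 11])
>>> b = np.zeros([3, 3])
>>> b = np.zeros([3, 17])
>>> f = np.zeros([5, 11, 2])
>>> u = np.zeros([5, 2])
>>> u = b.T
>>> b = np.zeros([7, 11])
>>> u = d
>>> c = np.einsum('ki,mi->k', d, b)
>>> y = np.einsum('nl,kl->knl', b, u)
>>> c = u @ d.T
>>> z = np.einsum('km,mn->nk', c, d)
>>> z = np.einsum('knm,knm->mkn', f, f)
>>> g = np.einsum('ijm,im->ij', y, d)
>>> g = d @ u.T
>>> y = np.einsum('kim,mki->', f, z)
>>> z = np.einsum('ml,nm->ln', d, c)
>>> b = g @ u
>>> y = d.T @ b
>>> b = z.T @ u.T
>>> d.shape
(3, 11)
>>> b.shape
(3, 3)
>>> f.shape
(5, 11, 2)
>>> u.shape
(3, 11)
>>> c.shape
(3, 3)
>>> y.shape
(11, 11)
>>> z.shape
(11, 3)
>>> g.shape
(3, 3)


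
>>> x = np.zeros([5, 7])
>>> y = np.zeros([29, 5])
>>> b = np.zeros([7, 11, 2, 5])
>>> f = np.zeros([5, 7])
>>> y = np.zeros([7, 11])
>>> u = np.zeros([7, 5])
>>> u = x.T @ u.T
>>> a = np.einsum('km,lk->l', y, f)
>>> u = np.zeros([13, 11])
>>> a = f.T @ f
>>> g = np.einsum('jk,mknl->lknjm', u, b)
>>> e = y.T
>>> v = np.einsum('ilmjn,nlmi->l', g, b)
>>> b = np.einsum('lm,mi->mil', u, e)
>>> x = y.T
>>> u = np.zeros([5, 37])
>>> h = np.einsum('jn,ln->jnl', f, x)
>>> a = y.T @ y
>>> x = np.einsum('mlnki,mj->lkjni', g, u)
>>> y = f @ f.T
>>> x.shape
(11, 13, 37, 2, 7)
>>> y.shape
(5, 5)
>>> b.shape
(11, 7, 13)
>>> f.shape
(5, 7)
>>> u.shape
(5, 37)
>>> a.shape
(11, 11)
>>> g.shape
(5, 11, 2, 13, 7)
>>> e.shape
(11, 7)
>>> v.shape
(11,)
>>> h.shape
(5, 7, 11)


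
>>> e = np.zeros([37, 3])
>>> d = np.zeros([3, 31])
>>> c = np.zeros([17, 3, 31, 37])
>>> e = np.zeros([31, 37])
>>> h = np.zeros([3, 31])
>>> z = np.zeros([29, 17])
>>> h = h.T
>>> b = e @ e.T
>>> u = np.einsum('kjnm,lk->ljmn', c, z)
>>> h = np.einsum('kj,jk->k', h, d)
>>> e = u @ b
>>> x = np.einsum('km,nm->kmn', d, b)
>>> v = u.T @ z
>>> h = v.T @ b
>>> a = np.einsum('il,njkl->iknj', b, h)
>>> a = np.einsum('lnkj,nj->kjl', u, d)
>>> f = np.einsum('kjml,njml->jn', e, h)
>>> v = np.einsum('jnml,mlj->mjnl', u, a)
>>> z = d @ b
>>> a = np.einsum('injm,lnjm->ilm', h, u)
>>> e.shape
(29, 3, 37, 31)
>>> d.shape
(3, 31)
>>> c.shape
(17, 3, 31, 37)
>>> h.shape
(17, 3, 37, 31)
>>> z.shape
(3, 31)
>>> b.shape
(31, 31)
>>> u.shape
(29, 3, 37, 31)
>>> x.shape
(3, 31, 31)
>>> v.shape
(37, 29, 3, 31)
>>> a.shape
(17, 29, 31)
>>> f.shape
(3, 17)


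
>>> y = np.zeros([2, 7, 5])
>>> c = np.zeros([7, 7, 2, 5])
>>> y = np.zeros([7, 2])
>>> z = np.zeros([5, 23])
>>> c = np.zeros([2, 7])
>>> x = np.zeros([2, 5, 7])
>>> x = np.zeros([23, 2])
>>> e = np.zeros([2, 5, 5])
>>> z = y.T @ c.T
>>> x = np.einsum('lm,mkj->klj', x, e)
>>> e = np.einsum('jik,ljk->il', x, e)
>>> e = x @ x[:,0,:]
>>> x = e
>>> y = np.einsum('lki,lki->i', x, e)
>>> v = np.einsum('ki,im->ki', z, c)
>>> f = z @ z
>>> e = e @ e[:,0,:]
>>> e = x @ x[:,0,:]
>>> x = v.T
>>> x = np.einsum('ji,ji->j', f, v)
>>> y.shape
(5,)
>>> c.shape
(2, 7)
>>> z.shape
(2, 2)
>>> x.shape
(2,)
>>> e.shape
(5, 23, 5)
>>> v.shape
(2, 2)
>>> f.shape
(2, 2)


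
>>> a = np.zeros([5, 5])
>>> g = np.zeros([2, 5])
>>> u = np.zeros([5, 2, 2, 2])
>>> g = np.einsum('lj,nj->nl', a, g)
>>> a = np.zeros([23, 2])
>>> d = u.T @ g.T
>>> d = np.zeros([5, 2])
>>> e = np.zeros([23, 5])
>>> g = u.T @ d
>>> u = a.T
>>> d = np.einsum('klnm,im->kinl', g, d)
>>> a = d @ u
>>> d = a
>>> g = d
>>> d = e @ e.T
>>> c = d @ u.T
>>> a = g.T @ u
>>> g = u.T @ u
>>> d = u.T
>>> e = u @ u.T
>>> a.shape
(23, 2, 5, 23)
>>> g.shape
(23, 23)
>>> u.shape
(2, 23)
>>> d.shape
(23, 2)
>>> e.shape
(2, 2)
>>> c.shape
(23, 2)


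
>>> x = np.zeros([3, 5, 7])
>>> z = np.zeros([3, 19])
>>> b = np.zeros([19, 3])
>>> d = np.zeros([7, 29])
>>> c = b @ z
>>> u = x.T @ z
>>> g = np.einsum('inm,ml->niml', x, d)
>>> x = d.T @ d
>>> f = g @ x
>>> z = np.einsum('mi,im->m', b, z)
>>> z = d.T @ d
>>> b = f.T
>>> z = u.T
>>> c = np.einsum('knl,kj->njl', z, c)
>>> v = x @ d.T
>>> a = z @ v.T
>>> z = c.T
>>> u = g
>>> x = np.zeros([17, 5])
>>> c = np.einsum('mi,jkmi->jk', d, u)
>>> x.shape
(17, 5)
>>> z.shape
(7, 19, 5)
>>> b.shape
(29, 7, 3, 5)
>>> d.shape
(7, 29)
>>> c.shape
(5, 3)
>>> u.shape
(5, 3, 7, 29)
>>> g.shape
(5, 3, 7, 29)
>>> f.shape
(5, 3, 7, 29)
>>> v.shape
(29, 7)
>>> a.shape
(19, 5, 29)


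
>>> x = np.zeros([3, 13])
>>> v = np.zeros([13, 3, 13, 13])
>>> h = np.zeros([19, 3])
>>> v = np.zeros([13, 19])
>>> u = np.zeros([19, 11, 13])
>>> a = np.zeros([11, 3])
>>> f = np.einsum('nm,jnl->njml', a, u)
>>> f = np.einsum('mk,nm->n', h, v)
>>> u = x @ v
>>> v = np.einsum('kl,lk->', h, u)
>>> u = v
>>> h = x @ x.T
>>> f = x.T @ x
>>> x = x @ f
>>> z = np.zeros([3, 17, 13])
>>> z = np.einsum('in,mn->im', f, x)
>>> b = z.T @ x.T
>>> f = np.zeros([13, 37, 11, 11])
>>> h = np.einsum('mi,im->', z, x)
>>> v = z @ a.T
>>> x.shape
(3, 13)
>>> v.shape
(13, 11)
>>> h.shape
()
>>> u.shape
()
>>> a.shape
(11, 3)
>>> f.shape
(13, 37, 11, 11)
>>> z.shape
(13, 3)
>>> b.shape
(3, 3)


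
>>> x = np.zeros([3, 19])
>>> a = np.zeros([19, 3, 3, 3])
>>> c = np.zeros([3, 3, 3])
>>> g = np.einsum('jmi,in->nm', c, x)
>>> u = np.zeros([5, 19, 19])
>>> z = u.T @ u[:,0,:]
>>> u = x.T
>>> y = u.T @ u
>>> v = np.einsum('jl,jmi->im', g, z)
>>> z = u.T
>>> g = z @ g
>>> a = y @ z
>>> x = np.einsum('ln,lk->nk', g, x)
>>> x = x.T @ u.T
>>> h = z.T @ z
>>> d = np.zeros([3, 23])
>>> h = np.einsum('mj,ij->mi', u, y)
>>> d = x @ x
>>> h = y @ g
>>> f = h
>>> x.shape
(19, 19)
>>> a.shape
(3, 19)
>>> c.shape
(3, 3, 3)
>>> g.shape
(3, 3)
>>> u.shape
(19, 3)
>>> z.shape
(3, 19)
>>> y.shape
(3, 3)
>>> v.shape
(19, 19)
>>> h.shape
(3, 3)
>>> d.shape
(19, 19)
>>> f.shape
(3, 3)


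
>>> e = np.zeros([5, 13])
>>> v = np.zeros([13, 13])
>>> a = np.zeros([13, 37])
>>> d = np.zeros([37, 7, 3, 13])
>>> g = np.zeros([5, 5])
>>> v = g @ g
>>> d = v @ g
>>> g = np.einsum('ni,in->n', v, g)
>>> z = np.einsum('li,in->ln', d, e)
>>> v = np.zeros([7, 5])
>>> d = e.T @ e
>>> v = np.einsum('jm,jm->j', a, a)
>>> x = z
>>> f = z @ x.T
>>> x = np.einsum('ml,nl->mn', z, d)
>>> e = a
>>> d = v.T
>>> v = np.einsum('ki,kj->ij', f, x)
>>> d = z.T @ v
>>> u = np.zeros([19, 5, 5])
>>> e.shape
(13, 37)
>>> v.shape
(5, 13)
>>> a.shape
(13, 37)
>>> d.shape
(13, 13)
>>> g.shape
(5,)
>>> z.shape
(5, 13)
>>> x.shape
(5, 13)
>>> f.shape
(5, 5)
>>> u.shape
(19, 5, 5)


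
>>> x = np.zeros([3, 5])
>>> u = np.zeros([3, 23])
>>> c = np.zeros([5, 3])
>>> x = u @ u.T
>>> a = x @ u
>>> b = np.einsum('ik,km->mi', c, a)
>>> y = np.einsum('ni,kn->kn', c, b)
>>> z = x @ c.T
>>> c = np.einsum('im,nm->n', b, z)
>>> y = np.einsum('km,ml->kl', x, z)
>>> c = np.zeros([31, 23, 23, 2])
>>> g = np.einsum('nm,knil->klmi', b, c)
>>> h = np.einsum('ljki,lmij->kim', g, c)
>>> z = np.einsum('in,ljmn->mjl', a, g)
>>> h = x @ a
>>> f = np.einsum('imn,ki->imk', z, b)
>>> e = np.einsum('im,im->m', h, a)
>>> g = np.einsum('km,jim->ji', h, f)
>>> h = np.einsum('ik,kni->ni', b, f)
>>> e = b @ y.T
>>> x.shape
(3, 3)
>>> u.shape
(3, 23)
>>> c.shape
(31, 23, 23, 2)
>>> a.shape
(3, 23)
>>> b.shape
(23, 5)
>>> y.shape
(3, 5)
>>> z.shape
(5, 2, 31)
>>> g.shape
(5, 2)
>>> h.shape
(2, 23)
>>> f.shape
(5, 2, 23)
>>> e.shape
(23, 3)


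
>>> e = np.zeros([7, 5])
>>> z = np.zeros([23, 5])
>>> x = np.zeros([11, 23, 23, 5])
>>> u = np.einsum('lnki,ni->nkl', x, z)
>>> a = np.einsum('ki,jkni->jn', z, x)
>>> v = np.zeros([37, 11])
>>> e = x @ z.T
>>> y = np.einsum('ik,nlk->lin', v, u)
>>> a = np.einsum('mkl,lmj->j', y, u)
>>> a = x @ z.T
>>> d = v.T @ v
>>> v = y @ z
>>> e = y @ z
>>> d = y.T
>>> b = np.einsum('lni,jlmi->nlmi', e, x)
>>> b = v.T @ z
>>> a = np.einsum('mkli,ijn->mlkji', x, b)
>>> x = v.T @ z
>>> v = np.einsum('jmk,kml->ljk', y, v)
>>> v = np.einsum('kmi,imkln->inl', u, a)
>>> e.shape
(23, 37, 5)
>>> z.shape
(23, 5)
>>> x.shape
(5, 37, 5)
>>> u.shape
(23, 23, 11)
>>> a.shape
(11, 23, 23, 37, 5)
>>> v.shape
(11, 5, 37)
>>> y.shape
(23, 37, 23)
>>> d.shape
(23, 37, 23)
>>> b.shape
(5, 37, 5)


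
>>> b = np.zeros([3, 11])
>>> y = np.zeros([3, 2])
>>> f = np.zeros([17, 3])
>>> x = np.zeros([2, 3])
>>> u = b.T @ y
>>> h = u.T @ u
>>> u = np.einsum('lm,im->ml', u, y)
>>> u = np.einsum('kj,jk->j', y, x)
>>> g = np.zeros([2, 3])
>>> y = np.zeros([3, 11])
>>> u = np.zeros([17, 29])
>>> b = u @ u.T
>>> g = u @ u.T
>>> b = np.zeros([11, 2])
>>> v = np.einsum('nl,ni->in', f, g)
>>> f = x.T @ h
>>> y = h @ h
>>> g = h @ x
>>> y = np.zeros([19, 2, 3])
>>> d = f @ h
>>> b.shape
(11, 2)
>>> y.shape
(19, 2, 3)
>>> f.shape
(3, 2)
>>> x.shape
(2, 3)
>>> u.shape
(17, 29)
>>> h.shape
(2, 2)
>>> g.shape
(2, 3)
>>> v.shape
(17, 17)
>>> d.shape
(3, 2)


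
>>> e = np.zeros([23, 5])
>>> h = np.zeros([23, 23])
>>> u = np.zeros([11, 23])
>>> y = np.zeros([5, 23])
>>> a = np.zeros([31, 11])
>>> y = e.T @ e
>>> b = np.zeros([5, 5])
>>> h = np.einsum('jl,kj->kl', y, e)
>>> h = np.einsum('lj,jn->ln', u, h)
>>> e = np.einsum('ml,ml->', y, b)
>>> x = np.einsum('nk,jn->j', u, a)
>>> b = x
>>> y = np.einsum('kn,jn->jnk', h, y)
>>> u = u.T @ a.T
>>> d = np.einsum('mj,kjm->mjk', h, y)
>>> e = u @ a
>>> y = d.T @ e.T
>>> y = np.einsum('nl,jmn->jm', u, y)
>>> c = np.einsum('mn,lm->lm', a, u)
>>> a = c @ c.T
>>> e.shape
(23, 11)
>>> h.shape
(11, 5)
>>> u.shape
(23, 31)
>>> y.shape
(5, 5)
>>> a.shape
(23, 23)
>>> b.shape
(31,)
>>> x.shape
(31,)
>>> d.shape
(11, 5, 5)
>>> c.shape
(23, 31)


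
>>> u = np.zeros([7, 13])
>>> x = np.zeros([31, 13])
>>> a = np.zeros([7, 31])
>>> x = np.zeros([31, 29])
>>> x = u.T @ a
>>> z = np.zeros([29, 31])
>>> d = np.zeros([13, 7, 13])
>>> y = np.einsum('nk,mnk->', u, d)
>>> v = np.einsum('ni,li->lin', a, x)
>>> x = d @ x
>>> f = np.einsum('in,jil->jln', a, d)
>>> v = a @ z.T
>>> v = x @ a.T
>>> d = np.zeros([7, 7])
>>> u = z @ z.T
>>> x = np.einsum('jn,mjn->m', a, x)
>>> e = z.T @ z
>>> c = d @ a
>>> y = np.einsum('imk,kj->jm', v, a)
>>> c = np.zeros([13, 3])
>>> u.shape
(29, 29)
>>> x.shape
(13,)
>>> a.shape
(7, 31)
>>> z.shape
(29, 31)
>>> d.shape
(7, 7)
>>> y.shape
(31, 7)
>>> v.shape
(13, 7, 7)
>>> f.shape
(13, 13, 31)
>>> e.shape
(31, 31)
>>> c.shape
(13, 3)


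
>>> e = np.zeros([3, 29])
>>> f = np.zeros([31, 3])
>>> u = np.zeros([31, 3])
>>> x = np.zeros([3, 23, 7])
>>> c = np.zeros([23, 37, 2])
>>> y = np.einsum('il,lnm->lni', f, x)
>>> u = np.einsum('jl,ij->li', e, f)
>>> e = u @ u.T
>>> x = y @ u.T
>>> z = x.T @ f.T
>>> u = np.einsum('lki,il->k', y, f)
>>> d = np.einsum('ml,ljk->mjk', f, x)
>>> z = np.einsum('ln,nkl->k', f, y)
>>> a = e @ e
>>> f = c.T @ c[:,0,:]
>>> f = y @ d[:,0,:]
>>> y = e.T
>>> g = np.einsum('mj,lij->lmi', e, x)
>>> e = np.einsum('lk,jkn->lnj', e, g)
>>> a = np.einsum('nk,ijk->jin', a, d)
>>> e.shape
(29, 23, 3)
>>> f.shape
(3, 23, 29)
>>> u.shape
(23,)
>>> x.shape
(3, 23, 29)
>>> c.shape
(23, 37, 2)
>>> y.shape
(29, 29)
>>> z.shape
(23,)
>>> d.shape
(31, 23, 29)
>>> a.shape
(23, 31, 29)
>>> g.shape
(3, 29, 23)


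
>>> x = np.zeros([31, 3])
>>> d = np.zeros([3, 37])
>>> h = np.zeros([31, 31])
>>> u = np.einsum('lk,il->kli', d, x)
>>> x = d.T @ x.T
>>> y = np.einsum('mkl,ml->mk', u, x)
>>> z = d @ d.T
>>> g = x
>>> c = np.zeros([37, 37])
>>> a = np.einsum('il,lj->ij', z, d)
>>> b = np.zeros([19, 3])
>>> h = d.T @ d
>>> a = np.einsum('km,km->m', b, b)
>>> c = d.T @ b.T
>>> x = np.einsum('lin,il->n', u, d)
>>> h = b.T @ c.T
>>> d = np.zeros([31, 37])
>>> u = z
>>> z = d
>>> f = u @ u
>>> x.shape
(31,)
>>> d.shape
(31, 37)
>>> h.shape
(3, 37)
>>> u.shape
(3, 3)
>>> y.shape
(37, 3)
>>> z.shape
(31, 37)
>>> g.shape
(37, 31)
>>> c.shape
(37, 19)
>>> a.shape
(3,)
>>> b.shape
(19, 3)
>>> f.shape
(3, 3)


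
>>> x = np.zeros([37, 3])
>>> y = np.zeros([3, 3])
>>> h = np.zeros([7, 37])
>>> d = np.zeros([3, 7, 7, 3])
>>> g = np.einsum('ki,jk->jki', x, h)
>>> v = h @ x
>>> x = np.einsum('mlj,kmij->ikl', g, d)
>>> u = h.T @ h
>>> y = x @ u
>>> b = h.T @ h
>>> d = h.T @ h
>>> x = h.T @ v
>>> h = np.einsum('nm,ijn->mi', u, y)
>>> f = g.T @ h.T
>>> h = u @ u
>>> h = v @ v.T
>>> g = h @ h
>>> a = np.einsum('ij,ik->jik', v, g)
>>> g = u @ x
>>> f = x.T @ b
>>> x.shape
(37, 3)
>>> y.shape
(7, 3, 37)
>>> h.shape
(7, 7)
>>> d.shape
(37, 37)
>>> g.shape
(37, 3)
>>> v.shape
(7, 3)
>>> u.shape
(37, 37)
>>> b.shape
(37, 37)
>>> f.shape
(3, 37)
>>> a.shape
(3, 7, 7)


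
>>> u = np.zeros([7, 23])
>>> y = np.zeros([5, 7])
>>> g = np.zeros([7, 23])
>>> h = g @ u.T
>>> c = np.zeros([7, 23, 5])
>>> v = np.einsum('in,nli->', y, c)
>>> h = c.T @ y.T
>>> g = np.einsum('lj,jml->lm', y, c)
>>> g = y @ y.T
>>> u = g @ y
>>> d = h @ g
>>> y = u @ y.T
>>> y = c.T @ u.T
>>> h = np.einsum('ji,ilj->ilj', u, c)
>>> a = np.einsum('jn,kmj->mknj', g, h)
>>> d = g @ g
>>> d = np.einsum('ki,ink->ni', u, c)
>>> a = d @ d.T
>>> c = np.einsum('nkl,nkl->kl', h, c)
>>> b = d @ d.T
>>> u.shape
(5, 7)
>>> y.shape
(5, 23, 5)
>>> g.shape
(5, 5)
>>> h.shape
(7, 23, 5)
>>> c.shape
(23, 5)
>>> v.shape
()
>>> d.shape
(23, 7)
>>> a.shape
(23, 23)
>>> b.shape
(23, 23)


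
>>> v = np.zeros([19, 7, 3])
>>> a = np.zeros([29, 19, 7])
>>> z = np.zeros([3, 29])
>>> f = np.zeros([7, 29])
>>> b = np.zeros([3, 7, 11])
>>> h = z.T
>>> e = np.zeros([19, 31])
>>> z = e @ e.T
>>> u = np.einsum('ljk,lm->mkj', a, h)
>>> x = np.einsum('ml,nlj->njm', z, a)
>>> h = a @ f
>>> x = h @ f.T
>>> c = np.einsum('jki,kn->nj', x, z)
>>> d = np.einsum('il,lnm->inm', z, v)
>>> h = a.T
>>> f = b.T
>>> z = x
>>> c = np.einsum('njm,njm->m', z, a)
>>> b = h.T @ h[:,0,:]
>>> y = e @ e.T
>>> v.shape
(19, 7, 3)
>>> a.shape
(29, 19, 7)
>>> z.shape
(29, 19, 7)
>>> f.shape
(11, 7, 3)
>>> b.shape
(29, 19, 29)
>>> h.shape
(7, 19, 29)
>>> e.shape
(19, 31)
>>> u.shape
(3, 7, 19)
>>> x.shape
(29, 19, 7)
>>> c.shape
(7,)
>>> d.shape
(19, 7, 3)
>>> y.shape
(19, 19)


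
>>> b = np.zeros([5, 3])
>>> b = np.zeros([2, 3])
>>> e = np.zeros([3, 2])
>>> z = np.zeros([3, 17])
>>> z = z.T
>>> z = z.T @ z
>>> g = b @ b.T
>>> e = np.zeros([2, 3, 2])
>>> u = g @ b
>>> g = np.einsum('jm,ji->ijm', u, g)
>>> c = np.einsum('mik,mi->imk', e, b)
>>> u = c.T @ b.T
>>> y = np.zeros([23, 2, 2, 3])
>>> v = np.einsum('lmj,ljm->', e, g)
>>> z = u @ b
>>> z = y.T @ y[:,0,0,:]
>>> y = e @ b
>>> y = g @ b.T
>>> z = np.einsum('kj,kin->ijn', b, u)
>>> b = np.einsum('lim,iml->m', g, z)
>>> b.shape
(3,)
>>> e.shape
(2, 3, 2)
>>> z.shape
(2, 3, 2)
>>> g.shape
(2, 2, 3)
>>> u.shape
(2, 2, 2)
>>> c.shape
(3, 2, 2)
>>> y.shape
(2, 2, 2)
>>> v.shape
()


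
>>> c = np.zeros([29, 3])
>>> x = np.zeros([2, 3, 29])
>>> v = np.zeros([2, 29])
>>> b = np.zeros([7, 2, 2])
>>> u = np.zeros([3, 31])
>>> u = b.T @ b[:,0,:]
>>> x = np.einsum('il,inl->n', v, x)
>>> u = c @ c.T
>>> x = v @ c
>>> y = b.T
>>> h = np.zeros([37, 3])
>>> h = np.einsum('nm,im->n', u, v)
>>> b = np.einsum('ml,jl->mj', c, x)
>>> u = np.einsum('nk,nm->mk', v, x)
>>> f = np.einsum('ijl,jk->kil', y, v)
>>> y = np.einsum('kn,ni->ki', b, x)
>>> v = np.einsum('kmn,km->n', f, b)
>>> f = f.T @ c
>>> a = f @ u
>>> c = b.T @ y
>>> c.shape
(2, 3)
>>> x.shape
(2, 3)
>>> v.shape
(7,)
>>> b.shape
(29, 2)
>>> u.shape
(3, 29)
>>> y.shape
(29, 3)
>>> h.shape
(29,)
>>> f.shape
(7, 2, 3)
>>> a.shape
(7, 2, 29)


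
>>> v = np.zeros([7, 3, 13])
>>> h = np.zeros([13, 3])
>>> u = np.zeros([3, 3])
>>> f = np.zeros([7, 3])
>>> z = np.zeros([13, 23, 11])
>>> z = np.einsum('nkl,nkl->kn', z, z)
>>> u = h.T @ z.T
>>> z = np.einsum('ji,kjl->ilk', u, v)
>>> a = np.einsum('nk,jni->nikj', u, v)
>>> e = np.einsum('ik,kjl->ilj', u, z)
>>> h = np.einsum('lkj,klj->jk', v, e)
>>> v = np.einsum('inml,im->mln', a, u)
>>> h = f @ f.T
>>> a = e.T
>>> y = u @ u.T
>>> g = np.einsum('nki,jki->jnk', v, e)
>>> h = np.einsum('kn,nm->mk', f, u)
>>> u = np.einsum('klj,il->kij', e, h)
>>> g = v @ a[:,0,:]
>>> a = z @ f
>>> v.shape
(23, 7, 13)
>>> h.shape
(23, 7)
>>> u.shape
(3, 23, 13)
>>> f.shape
(7, 3)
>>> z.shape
(23, 13, 7)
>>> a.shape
(23, 13, 3)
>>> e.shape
(3, 7, 13)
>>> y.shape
(3, 3)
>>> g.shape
(23, 7, 3)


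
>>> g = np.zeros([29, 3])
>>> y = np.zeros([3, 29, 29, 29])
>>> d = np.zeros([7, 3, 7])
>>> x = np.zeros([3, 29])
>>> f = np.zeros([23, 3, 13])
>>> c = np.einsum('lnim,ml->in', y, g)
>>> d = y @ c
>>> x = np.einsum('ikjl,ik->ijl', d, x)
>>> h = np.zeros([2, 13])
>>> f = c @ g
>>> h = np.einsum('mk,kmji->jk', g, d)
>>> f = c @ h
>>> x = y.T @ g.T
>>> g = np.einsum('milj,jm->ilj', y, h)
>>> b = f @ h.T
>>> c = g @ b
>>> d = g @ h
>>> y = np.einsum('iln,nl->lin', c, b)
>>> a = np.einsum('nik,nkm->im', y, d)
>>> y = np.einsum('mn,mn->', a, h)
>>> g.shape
(29, 29, 29)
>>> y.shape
()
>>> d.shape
(29, 29, 3)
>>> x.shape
(29, 29, 29, 29)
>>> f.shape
(29, 3)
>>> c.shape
(29, 29, 29)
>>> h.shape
(29, 3)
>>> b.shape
(29, 29)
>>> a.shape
(29, 3)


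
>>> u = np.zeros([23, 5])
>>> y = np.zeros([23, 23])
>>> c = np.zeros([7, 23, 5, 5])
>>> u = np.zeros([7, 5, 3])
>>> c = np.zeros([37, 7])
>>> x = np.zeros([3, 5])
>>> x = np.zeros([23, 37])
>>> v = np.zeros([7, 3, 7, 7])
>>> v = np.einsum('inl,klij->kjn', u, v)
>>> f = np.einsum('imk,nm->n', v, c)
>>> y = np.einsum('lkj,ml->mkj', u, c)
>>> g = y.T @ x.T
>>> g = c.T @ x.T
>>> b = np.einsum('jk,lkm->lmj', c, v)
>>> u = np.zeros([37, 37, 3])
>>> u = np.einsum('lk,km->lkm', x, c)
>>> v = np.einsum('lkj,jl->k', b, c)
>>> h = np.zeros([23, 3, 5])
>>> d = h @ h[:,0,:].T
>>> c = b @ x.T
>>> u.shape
(23, 37, 7)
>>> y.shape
(37, 5, 3)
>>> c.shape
(7, 5, 23)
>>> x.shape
(23, 37)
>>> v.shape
(5,)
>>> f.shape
(37,)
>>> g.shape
(7, 23)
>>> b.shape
(7, 5, 37)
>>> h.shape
(23, 3, 5)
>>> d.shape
(23, 3, 23)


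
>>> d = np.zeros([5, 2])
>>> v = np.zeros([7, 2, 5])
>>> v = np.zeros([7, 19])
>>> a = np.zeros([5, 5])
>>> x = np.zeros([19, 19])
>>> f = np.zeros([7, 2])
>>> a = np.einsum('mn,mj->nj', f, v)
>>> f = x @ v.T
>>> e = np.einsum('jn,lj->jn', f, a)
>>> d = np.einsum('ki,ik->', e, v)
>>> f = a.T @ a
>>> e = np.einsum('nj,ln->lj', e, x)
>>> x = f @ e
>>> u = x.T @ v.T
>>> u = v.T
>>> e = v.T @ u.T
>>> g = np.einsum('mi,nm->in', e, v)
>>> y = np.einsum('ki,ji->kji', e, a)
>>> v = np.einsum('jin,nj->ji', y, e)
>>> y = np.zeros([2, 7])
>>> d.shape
()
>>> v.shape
(19, 2)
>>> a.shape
(2, 19)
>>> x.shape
(19, 7)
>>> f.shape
(19, 19)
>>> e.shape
(19, 19)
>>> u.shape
(19, 7)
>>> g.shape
(19, 7)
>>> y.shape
(2, 7)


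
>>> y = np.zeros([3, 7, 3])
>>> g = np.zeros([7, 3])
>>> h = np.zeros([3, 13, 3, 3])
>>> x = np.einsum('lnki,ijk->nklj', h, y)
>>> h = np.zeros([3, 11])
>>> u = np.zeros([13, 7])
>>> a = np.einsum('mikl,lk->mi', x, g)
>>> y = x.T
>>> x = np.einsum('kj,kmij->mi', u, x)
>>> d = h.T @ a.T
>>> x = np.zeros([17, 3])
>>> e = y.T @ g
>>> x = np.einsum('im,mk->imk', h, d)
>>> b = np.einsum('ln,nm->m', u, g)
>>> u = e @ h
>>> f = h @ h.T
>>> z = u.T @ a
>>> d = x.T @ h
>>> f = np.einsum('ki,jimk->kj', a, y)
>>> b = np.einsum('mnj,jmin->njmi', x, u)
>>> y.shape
(7, 3, 3, 13)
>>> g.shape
(7, 3)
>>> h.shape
(3, 11)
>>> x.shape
(3, 11, 13)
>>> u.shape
(13, 3, 3, 11)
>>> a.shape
(13, 3)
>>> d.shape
(13, 11, 11)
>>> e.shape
(13, 3, 3, 3)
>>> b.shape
(11, 13, 3, 3)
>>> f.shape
(13, 7)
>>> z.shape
(11, 3, 3, 3)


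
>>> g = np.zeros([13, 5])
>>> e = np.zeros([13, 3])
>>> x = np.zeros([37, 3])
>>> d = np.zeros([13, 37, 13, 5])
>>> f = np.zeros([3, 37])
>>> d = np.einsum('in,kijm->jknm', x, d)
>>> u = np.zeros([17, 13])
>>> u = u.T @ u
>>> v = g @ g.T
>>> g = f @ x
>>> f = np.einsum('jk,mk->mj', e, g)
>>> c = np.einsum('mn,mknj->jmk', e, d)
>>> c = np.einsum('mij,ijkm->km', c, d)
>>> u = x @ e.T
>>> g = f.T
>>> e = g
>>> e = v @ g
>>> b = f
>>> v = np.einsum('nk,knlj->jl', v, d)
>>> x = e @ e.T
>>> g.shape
(13, 3)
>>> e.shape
(13, 3)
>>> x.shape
(13, 13)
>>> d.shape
(13, 13, 3, 5)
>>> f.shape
(3, 13)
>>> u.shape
(37, 13)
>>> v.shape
(5, 3)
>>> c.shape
(3, 5)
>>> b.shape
(3, 13)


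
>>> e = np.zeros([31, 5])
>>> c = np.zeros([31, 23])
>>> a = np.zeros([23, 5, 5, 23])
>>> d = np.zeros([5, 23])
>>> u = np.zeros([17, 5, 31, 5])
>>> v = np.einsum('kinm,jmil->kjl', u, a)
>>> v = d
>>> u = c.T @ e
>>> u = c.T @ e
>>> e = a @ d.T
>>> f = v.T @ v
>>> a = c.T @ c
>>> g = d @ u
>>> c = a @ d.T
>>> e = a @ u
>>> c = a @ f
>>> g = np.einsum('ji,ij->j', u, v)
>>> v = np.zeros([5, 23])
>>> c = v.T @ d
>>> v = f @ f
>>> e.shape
(23, 5)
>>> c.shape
(23, 23)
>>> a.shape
(23, 23)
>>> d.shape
(5, 23)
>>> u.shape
(23, 5)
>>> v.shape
(23, 23)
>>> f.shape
(23, 23)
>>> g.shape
(23,)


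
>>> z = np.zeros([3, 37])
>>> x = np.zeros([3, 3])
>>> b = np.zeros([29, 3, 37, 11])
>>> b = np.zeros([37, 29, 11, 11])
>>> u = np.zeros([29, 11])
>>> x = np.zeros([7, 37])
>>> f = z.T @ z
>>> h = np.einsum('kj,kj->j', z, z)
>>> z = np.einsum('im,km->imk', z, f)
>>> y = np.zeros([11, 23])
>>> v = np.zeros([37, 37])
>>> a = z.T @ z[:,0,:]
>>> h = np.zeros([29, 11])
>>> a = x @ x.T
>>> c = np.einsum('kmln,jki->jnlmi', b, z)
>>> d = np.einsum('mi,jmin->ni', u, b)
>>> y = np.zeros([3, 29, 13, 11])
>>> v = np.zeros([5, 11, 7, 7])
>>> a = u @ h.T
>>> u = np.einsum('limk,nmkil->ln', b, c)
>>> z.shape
(3, 37, 37)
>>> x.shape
(7, 37)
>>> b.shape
(37, 29, 11, 11)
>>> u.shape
(37, 3)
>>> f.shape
(37, 37)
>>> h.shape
(29, 11)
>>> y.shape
(3, 29, 13, 11)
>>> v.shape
(5, 11, 7, 7)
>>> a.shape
(29, 29)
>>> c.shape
(3, 11, 11, 29, 37)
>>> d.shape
(11, 11)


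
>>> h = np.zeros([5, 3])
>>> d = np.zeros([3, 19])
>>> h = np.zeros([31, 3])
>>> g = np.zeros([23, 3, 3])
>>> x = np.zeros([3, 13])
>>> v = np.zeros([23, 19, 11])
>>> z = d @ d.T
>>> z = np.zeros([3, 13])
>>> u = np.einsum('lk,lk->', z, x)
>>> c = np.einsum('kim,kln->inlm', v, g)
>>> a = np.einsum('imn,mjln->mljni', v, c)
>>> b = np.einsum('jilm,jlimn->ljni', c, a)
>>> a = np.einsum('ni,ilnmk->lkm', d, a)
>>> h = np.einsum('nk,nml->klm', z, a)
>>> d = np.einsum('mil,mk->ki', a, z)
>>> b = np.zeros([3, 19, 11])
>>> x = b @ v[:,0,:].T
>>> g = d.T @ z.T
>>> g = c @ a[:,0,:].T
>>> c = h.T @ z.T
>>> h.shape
(13, 11, 23)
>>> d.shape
(13, 23)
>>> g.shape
(19, 3, 3, 3)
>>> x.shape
(3, 19, 23)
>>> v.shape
(23, 19, 11)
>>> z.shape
(3, 13)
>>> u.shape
()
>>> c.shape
(23, 11, 3)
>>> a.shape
(3, 23, 11)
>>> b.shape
(3, 19, 11)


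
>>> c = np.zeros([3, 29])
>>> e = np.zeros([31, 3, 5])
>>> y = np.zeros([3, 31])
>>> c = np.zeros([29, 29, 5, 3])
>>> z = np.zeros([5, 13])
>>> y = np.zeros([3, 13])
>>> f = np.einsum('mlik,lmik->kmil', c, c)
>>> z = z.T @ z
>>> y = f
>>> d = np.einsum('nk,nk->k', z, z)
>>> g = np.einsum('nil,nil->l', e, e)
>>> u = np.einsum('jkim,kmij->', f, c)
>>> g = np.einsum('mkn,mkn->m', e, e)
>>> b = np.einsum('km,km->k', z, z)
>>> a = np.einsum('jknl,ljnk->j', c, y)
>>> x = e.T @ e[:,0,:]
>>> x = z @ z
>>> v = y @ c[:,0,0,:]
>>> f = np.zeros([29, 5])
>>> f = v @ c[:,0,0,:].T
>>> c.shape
(29, 29, 5, 3)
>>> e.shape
(31, 3, 5)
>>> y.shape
(3, 29, 5, 29)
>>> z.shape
(13, 13)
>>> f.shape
(3, 29, 5, 29)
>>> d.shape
(13,)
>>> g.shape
(31,)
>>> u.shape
()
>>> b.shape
(13,)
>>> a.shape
(29,)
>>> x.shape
(13, 13)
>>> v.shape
(3, 29, 5, 3)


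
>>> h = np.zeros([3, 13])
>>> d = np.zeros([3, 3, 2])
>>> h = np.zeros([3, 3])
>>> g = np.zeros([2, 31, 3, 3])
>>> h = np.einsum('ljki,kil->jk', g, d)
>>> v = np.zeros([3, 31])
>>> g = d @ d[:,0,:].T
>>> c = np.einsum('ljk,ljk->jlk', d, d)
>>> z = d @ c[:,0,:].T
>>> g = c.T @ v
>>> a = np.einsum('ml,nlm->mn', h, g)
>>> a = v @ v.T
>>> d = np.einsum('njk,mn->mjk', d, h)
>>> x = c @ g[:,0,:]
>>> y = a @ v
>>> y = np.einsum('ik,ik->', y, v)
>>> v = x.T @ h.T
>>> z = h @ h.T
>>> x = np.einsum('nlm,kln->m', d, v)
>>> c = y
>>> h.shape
(31, 3)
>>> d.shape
(31, 3, 2)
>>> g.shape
(2, 3, 31)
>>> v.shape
(31, 3, 31)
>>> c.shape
()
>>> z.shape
(31, 31)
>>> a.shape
(3, 3)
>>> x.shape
(2,)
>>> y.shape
()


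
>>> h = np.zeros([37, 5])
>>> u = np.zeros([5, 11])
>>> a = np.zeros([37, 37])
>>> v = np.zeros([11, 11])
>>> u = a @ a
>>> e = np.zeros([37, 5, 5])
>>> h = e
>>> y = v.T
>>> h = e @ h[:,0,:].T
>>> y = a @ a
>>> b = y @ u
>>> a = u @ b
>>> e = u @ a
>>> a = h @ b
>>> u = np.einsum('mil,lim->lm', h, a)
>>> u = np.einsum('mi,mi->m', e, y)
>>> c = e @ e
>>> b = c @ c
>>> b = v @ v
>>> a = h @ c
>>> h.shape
(37, 5, 37)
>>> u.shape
(37,)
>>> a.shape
(37, 5, 37)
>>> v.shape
(11, 11)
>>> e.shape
(37, 37)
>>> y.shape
(37, 37)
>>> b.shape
(11, 11)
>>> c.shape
(37, 37)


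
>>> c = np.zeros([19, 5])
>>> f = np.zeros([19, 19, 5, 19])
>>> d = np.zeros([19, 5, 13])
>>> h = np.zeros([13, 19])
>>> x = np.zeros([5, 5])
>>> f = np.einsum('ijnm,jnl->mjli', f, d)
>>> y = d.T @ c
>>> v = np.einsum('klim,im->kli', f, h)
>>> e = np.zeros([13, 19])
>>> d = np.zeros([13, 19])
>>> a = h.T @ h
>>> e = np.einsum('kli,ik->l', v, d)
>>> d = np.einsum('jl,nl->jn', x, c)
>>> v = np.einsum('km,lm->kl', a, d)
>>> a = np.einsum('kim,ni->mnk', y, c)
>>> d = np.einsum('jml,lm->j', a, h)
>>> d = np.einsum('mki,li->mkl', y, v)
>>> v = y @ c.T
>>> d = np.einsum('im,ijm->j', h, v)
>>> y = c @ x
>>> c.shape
(19, 5)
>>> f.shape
(19, 19, 13, 19)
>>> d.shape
(5,)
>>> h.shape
(13, 19)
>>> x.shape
(5, 5)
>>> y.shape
(19, 5)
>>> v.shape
(13, 5, 19)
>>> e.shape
(19,)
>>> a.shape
(5, 19, 13)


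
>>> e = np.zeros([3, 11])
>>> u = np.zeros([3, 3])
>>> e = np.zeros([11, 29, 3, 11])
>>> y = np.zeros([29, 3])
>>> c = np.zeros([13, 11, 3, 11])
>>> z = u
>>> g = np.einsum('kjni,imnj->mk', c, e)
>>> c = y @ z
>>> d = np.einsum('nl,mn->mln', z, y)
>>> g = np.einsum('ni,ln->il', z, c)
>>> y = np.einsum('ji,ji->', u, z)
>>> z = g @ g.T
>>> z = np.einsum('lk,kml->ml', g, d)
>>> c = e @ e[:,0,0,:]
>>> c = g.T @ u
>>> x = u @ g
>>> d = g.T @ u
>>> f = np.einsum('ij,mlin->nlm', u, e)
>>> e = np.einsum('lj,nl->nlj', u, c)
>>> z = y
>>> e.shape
(29, 3, 3)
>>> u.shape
(3, 3)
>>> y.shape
()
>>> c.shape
(29, 3)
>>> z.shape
()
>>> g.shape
(3, 29)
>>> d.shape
(29, 3)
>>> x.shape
(3, 29)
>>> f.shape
(11, 29, 11)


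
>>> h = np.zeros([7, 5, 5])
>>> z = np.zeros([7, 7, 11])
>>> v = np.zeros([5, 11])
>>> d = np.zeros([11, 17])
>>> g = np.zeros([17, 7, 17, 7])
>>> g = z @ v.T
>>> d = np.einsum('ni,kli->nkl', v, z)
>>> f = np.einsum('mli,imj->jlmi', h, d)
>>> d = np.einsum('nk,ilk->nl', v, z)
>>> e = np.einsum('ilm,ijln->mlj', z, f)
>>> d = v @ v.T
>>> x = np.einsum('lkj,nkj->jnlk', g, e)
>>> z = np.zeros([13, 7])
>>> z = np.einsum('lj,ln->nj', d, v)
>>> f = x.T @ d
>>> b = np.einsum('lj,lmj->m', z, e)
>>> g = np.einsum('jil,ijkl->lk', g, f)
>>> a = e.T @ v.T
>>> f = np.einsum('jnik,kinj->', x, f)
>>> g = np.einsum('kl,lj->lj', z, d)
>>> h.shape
(7, 5, 5)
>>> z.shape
(11, 5)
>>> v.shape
(5, 11)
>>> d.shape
(5, 5)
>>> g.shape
(5, 5)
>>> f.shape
()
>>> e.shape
(11, 7, 5)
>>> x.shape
(5, 11, 7, 7)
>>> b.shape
(7,)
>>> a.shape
(5, 7, 5)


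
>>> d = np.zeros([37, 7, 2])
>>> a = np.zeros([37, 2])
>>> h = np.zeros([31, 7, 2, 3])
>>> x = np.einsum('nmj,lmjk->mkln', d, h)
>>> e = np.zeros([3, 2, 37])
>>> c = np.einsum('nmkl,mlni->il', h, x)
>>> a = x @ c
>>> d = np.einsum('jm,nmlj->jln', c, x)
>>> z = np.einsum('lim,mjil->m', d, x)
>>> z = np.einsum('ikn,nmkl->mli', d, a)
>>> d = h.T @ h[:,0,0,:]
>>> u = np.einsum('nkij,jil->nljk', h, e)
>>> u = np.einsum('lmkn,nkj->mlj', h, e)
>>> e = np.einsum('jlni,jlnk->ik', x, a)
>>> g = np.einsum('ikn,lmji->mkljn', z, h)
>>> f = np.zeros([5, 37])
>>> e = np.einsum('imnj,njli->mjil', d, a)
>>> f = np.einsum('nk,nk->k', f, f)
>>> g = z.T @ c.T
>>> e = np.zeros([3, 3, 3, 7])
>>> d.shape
(3, 2, 7, 3)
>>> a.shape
(7, 3, 31, 3)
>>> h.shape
(31, 7, 2, 3)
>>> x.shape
(7, 3, 31, 37)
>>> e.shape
(3, 3, 3, 7)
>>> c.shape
(37, 3)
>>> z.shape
(3, 3, 37)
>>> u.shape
(7, 31, 37)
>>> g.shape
(37, 3, 37)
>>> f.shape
(37,)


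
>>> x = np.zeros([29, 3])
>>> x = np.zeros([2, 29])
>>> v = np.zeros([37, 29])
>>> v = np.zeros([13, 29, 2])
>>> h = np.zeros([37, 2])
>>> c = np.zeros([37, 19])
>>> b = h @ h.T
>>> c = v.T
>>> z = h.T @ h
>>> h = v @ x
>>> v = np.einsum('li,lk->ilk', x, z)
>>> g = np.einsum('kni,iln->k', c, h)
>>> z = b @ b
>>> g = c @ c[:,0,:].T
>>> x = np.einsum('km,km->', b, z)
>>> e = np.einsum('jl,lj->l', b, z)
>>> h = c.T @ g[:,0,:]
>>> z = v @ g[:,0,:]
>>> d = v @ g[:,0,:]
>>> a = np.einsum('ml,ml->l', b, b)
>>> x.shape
()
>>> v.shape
(29, 2, 2)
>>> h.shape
(13, 29, 2)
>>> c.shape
(2, 29, 13)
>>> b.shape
(37, 37)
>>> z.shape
(29, 2, 2)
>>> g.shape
(2, 29, 2)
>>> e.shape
(37,)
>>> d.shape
(29, 2, 2)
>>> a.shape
(37,)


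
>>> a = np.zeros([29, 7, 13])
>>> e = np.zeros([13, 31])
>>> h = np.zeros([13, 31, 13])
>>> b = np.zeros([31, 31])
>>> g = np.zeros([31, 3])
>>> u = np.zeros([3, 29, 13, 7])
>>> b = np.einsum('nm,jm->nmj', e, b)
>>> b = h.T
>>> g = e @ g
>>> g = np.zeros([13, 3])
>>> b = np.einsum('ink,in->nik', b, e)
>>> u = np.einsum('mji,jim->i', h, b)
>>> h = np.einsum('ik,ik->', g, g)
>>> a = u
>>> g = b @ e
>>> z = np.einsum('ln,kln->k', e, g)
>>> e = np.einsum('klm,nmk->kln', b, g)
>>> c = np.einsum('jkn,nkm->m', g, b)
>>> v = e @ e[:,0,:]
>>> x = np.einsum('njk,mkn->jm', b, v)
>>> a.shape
(13,)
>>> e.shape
(31, 13, 31)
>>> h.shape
()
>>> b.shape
(31, 13, 13)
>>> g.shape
(31, 13, 31)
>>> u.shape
(13,)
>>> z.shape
(31,)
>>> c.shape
(13,)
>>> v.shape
(31, 13, 31)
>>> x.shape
(13, 31)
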